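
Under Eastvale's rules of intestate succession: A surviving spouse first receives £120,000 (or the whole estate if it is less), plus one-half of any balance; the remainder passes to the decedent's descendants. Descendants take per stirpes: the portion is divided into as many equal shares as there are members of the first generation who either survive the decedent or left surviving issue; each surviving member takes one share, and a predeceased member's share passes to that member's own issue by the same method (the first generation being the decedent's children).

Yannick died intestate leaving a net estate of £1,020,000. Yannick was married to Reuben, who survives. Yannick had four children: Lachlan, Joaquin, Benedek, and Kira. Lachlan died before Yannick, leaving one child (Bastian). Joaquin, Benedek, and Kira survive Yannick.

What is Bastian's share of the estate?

Reuben first takes £120,000, leaving a balance of £900,000. Reuben then takes one-half of the balance (£450,000), for a total of £570,000. The remaining £450,000 passes to the descendants.
The descendants' portion (£450,000) is divided into 4 shares of £112,500: Joaquin, Benedek, and Kira each take £112,500; Lachlan's £112,500 share passes to Lachlan's issue.
Lachlan's share (£112,500) passes entirely to Bastian.

Bastian receives £112,500.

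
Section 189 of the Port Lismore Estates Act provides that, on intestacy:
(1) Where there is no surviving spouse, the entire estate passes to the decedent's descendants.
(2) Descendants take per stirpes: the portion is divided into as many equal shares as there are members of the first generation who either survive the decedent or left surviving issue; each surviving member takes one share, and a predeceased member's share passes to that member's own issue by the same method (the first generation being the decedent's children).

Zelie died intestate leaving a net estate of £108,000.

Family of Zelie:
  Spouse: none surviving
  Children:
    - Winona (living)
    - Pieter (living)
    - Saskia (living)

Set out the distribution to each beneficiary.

The entire £108,000 passes to the descendants.
That amount (£108,000) is divided into 3 shares of £36,000: Winona, Pieter, and Saskia each take £36,000.

Winona: £36,000; Pieter: £36,000; Saskia: £36,000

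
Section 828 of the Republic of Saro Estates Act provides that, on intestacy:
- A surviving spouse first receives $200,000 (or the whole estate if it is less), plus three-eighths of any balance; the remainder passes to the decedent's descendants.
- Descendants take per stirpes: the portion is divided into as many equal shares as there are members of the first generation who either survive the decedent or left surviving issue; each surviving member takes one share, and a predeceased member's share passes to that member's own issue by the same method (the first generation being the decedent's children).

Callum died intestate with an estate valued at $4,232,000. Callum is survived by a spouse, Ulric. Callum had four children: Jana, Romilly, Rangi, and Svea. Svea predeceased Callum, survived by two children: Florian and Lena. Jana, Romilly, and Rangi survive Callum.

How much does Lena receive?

Lena receives $315,000.

Ulric first takes $200,000, leaving a balance of $4,032,000. Ulric then takes three-eighths of the balance ($1,512,000), for a total of $1,712,000. The remaining $2,520,000 passes to the descendants.
The descendants' portion ($2,520,000) is divided into 4 shares of $630,000: Jana, Romilly, and Rangi each take $630,000; Svea's $630,000 share passes to Svea's issue.
Svea's share ($630,000) is divided into 2 shares of $315,000: Florian and Lena each take $315,000.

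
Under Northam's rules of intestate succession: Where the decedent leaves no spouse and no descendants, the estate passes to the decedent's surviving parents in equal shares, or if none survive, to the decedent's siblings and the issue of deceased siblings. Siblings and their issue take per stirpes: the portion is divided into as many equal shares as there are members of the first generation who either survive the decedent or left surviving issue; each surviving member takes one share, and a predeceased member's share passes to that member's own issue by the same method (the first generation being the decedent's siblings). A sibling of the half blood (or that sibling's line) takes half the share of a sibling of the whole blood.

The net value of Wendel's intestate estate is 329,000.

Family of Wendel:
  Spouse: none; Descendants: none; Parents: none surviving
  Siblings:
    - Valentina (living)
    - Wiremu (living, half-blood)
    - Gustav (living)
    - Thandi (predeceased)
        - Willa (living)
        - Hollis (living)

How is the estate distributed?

Valentina: 94,000; Wiremu: 47,000; Gustav: 94,000; Willa: 47,000; Hollis: 47,000

The entire 329,000 passes to the siblings and their issue.
Counting each half-blood sibling's line as half a unit, there are 7/2 units in 329,000, so one unit is 94,000. Whole-blood lines (Valentina, Gustav, and Thandi) take 94,000 each; half-blood lines (Wiremu) take 47,000 each.
Thandi's share (94,000) is divided into 2 shares of 47,000: Willa and Hollis each take 47,000.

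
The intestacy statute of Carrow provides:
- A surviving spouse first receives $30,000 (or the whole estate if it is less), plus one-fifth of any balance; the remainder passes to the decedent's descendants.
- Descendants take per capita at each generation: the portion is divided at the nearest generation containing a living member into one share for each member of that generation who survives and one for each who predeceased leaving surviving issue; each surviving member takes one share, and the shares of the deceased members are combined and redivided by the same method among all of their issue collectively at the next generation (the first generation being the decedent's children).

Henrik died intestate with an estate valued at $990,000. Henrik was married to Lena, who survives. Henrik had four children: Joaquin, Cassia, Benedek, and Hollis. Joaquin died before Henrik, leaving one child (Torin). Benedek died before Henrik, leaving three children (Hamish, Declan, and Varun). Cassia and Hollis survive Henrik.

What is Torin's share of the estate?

Lena first takes $30,000, leaving a balance of $960,000. Lena then takes one-fifth of the balance ($192,000), for a total of $222,000. The remaining $768,000 passes to the descendants.
The descendants' portion ($768,000) is divided at the children's generation into 4 shares of $192,000. Cassia and Hollis each take $192,000. The 2 shares of the deceased (Joaquin and Benedek) are combined into a pool of $384,000.
That pool ($384,000) is divided at the grandchildren's generation equally among Torin, Hamish, Declan, and Varun: $96,000 each.

Torin receives $96,000.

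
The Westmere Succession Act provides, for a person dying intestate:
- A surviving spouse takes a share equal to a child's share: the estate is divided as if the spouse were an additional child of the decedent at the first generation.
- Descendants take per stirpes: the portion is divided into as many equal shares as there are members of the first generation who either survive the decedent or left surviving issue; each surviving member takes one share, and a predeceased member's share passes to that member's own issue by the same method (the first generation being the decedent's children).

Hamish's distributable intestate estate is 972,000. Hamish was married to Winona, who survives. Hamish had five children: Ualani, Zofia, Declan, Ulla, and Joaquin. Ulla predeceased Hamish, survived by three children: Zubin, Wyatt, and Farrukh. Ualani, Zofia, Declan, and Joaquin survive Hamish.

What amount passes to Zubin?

Zubin receives 54,000.

The spouse counts as an additional share at the children's level, so there are 6 primary shares of 162,000. Winona takes one such share (162,000).
The children's combined portion (810,000) is divided into 5 shares of 162,000: Ualani, Zofia, Declan, and Joaquin each take 162,000; Ulla's 162,000 share passes to Ulla's issue.
Ulla's share (162,000) is divided into 3 shares of 54,000: Zubin, Wyatt, and Farrukh each take 54,000.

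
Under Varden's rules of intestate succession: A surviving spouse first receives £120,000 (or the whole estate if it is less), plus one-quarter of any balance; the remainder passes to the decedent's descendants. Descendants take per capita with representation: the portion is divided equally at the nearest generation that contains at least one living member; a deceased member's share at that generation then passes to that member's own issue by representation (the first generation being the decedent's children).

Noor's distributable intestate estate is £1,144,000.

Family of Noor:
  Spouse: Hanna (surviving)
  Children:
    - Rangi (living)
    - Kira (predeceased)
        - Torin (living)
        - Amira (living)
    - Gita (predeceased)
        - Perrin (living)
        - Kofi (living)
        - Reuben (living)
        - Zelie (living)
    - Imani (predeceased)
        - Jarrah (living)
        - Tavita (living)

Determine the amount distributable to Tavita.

Hanna first takes £120,000, leaving a balance of £1,024,000. Hanna then takes one-quarter of the balance (£256,000), for a total of £376,000. The remaining £768,000 passes to the descendants.
The descendants' portion (£768,000) is divided into 4 shares of £192,000: Rangi takes £192,000; Kira's £192,000 share passes to Kira's issue; Gita's £192,000 share passes to Gita's issue; Imani's £192,000 share passes to Imani's issue.
Kira's share (£192,000) is divided into 2 shares of £96,000: Torin and Amira each take £96,000.
Gita's share (£192,000) is divided into 4 shares of £48,000: Perrin, Kofi, Reuben, and Zelie each take £48,000.
Imani's share (£192,000) is divided into 2 shares of £96,000: Jarrah and Tavita each take £96,000.

Tavita receives £96,000.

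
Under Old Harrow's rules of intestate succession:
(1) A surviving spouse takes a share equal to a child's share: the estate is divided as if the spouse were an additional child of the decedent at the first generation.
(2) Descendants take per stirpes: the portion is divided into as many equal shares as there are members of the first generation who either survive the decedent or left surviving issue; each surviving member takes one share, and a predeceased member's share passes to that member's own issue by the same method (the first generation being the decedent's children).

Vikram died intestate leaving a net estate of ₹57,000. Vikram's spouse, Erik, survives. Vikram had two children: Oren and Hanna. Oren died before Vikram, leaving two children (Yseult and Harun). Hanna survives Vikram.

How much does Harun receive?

The spouse counts as an additional share at the children's level, so there are 3 primary shares of ₹19,000. Erik takes one such share (₹19,000).
The children's combined portion (₹38,000) is divided into 2 shares of ₹19,000: Hanna takes ₹19,000; Oren's ₹19,000 share passes to Oren's issue.
Oren's share (₹19,000) is divided into 2 shares of ₹9,500: Yseult and Harun each take ₹9,500.

Harun receives ₹9,500.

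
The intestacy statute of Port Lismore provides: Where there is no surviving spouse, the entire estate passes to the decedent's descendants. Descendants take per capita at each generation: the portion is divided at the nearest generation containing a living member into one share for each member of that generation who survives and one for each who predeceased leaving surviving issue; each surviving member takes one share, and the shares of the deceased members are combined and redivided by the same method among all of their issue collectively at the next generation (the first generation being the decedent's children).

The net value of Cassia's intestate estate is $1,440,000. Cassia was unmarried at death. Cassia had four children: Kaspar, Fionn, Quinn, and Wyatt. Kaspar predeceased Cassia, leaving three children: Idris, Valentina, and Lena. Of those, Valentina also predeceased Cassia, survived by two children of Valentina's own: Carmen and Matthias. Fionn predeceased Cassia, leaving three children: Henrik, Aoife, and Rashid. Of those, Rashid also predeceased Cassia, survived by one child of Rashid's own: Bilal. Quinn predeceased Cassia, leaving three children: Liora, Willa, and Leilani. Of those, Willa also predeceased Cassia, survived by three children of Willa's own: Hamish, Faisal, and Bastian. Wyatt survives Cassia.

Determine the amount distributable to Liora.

Liora receives $120,000.

The entire $1,440,000 passes to the descendants.
That amount ($1,440,000) is divided at the children's generation into 4 shares of $360,000. Wyatt takes $360,000. The 3 shares of the deceased (Kaspar, Fionn, and Quinn) are combined into a pool of $1,080,000.
That pool ($1,080,000) is divided at the grandchildren's generation into 9 shares of $120,000. Idris, Lena, Henrik, Aoife, Liora, and Leilani each take $120,000. The 3 shares of the deceased (Valentina, Rashid, and Willa) are combined into a pool of $360,000.
That pool ($360,000) is divided at the great-grandchildren's generation equally among Carmen, Matthias, Bilal, Hamish, Faisal, and Bastian: $60,000 each.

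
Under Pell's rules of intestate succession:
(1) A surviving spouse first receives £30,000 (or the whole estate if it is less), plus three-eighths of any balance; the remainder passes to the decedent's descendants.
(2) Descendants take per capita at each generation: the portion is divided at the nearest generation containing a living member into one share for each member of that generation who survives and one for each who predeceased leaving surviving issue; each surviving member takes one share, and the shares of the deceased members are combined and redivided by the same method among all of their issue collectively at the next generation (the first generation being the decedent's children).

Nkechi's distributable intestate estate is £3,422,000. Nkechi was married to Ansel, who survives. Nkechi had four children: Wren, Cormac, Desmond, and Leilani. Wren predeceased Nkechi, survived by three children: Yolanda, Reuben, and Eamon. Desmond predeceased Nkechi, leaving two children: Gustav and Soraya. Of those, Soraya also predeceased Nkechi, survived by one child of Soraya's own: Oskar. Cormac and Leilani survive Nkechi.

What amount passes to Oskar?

Oskar receives £212,000.

Ansel first takes £30,000, leaving a balance of £3,392,000. Ansel then takes three-eighths of the balance (£1,272,000), for a total of £1,302,000. The remaining £2,120,000 passes to the descendants.
The descendants' portion (£2,120,000) is divided at the children's generation into 4 shares of £530,000. Cormac and Leilani each take £530,000. The 2 shares of the deceased (Wren and Desmond) are combined into a pool of £1,060,000.
That pool (£1,060,000) is divided at the grandchildren's generation into 5 shares of £212,000. Yolanda, Reuben, Eamon, and Gustav each take £212,000. The remaining share for the deceased Soraya (£212,000) is carried to the next generation.
That pool (£212,000) passes entirely to Oskar, the sole taker at the great-grandchildren's generation.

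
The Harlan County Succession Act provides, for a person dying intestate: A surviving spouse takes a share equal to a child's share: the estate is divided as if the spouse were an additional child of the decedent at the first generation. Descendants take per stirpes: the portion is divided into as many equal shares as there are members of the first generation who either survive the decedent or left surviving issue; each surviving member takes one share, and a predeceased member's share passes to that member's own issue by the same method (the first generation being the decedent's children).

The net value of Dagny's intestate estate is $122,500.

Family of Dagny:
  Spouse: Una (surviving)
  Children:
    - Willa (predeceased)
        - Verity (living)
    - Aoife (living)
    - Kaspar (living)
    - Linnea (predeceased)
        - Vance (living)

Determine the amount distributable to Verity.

The spouse counts as an additional share at the children's level, so there are 5 primary shares of $24,500. Una takes one such share ($24,500).
The children's combined portion ($98,000) is divided into 4 shares of $24,500: Aoife and Kaspar each take $24,500; Willa's $24,500 share passes to Willa's issue; Linnea's $24,500 share passes to Linnea's issue.
Willa's share ($24,500) passes entirely to Verity.
Linnea's share ($24,500) passes entirely to Vance.

Verity receives $24,500.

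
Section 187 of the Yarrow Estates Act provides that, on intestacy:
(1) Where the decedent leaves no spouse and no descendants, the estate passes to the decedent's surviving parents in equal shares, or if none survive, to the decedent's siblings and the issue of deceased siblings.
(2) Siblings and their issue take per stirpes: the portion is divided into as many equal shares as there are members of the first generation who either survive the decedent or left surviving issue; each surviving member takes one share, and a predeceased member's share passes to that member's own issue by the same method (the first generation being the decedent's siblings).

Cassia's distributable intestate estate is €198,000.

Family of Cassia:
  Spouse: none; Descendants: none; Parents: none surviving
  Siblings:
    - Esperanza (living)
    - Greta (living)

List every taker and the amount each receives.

Esperanza: €99,000; Greta: €99,000

The entire €198,000 passes to the siblings and their issue.
That amount (€198,000) is divided into 2 shares of €99,000: Esperanza and Greta each take €99,000.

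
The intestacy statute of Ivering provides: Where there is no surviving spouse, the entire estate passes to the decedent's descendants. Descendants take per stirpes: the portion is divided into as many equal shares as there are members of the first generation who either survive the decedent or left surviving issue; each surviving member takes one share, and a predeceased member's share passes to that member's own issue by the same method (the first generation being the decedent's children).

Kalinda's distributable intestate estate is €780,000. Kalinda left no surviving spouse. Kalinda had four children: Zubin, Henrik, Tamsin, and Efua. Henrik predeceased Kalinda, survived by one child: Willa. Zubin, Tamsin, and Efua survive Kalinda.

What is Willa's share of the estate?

The entire €780,000 passes to the descendants.
That amount (€780,000) is divided into 4 shares of €195,000: Zubin, Tamsin, and Efua each take €195,000; Henrik's €195,000 share passes to Henrik's issue.
Henrik's share (€195,000) passes entirely to Willa.

Willa receives €195,000.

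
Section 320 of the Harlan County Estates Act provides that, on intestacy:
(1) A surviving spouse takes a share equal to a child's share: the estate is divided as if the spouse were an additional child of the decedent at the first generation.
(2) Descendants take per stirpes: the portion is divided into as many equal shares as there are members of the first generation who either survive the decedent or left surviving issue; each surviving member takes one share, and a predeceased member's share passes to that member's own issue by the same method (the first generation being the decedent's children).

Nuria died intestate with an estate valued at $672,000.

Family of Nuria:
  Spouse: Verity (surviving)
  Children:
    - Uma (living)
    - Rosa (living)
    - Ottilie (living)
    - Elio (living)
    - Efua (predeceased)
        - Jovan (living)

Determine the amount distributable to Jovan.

Jovan receives $112,000.

The spouse counts as an additional share at the children's level, so there are 6 primary shares of $112,000. Verity takes one such share ($112,000).
The children's combined portion ($560,000) is divided into 5 shares of $112,000: Uma, Rosa, Ottilie, and Elio each take $112,000; Efua's $112,000 share passes to Efua's issue.
Efua's share ($112,000) passes entirely to Jovan.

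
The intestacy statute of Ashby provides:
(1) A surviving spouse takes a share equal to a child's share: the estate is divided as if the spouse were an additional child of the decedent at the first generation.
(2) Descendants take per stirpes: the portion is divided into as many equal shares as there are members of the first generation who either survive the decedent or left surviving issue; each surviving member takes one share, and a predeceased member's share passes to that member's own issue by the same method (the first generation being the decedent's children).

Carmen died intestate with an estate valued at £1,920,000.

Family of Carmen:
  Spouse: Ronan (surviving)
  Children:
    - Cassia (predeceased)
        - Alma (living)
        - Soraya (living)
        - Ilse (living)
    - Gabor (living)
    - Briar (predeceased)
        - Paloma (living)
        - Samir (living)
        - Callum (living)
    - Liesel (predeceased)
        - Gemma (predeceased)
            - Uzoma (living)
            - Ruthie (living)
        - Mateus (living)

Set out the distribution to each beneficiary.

Ronan: £384,000; Alma: £128,000; Soraya: £128,000; Ilse: £128,000; Gabor: £384,000; Paloma: £128,000; Samir: £128,000; Callum: £128,000; Uzoma: £96,000; Ruthie: £96,000; Mateus: £192,000

The spouse counts as an additional share at the children's level, so there are 5 primary shares of £384,000. Ronan takes one such share (£384,000).
The children's combined portion (£1,536,000) is divided into 4 shares of £384,000: Gabor takes £384,000; Cassia's £384,000 share passes to Cassia's issue; Briar's £384,000 share passes to Briar's issue; Liesel's £384,000 share passes to Liesel's issue.
Cassia's share (£384,000) is divided into 3 shares of £128,000: Alma, Soraya, and Ilse each take £128,000.
Briar's share (£384,000) is divided into 3 shares of £128,000: Paloma, Samir, and Callum each take £128,000.
Liesel's share (£384,000) is divided into 2 shares of £192,000: Mateus takes £192,000; Gemma's £192,000 share passes to Gemma's issue.
Gemma's share (£192,000) is divided into 2 shares of £96,000: Uzoma and Ruthie each take £96,000.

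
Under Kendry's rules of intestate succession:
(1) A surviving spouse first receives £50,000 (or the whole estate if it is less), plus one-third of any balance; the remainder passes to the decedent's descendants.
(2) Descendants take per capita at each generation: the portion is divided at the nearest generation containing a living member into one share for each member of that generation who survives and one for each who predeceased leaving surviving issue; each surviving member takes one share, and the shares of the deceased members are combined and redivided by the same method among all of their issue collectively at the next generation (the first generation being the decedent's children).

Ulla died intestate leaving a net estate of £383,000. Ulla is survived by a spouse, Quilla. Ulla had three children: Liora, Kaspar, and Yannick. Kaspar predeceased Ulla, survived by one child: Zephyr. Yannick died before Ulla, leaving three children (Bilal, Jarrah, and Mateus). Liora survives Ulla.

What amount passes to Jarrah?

Quilla first takes £50,000, leaving a balance of £333,000. Quilla then takes one-third of the balance (£111,000), for a total of £161,000. The remaining £222,000 passes to the descendants.
The descendants' portion (£222,000) is divided at the children's generation into 3 shares of £74,000. Liora takes £74,000. The 2 shares of the deceased (Kaspar and Yannick) are combined into a pool of £148,000.
That pool (£148,000) is divided at the grandchildren's generation equally among Zephyr, Bilal, Jarrah, and Mateus: £37,000 each.

Jarrah receives £37,000.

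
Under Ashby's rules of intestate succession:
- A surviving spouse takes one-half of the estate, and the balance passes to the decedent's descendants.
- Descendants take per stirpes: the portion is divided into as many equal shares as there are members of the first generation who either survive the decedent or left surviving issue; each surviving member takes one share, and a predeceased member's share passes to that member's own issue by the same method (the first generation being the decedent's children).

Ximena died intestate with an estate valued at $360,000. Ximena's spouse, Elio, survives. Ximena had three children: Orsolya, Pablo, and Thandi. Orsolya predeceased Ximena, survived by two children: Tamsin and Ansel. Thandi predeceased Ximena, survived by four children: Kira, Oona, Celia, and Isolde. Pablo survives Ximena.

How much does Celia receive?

Celia receives $15,000.

Elio takes one-half of $360,000 = $180,000. The remaining $180,000 passes to the descendants.
The descendants' portion ($180,000) is divided into 3 shares of $60,000: Pablo takes $60,000; Orsolya's $60,000 share passes to Orsolya's issue; Thandi's $60,000 share passes to Thandi's issue.
Orsolya's share ($60,000) is divided into 2 shares of $30,000: Tamsin and Ansel each take $30,000.
Thandi's share ($60,000) is divided into 4 shares of $15,000: Kira, Oona, Celia, and Isolde each take $15,000.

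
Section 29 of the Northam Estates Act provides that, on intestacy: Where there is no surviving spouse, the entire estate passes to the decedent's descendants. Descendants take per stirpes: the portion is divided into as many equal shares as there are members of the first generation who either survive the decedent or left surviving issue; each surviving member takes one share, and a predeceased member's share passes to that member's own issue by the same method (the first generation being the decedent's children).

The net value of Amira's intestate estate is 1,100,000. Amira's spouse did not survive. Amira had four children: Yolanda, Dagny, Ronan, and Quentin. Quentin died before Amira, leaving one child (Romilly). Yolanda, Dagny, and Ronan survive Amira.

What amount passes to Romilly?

The entire 1,100,000 passes to the descendants.
That amount (1,100,000) is divided into 4 shares of 275,000: Yolanda, Dagny, and Ronan each take 275,000; Quentin's 275,000 share passes to Quentin's issue.
Quentin's share (275,000) passes entirely to Romilly.

Romilly receives 275,000.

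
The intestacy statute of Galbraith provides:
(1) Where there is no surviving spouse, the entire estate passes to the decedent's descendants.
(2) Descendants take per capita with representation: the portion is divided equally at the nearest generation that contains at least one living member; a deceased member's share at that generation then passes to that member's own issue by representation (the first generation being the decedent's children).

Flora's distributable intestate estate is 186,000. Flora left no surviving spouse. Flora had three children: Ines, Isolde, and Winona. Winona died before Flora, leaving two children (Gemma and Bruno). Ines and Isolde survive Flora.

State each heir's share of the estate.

The entire 186,000 passes to the descendants.
That amount (186,000) is divided into 3 shares of 62,000: Ines and Isolde each take 62,000; Winona's 62,000 share passes to Winona's issue.
Winona's share (62,000) is divided into 2 shares of 31,000: Gemma and Bruno each take 31,000.

Ines: 62,000; Isolde: 62,000; Gemma: 31,000; Bruno: 31,000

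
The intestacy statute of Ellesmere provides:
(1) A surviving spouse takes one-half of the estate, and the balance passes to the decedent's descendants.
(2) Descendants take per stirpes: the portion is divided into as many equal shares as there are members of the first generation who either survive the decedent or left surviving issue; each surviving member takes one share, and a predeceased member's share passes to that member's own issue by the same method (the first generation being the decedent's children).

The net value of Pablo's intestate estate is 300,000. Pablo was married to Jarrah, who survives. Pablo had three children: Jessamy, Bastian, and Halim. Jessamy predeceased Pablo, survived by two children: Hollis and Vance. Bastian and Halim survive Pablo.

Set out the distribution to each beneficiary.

Jarrah: 150,000; Hollis: 25,000; Vance: 25,000; Bastian: 50,000; Halim: 50,000

Jarrah takes one-half of 300,000 = 150,000. The remaining 150,000 passes to the descendants.
The descendants' portion (150,000) is divided into 3 shares of 50,000: Bastian and Halim each take 50,000; Jessamy's 50,000 share passes to Jessamy's issue.
Jessamy's share (50,000) is divided into 2 shares of 25,000: Hollis and Vance each take 25,000.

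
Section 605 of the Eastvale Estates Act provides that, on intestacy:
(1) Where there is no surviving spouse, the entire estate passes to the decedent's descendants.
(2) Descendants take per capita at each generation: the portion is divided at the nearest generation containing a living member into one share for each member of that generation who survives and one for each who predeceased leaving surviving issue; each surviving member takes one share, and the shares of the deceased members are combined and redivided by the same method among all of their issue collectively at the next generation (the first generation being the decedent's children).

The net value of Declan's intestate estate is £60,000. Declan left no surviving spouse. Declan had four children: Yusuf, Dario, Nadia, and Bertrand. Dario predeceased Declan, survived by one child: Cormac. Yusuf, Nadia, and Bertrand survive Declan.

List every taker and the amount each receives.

The entire £60,000 passes to the descendants.
That amount (£60,000) is divided at the children's generation into 4 shares of £15,000. Yusuf, Nadia, and Bertrand each take £15,000. The remaining share for the deceased Dario (£15,000) is carried to the next generation.
That pool (£15,000) passes entirely to Cormac, the sole taker at the grandchildren's generation.

Yusuf: £15,000; Cormac: £15,000; Nadia: £15,000; Bertrand: £15,000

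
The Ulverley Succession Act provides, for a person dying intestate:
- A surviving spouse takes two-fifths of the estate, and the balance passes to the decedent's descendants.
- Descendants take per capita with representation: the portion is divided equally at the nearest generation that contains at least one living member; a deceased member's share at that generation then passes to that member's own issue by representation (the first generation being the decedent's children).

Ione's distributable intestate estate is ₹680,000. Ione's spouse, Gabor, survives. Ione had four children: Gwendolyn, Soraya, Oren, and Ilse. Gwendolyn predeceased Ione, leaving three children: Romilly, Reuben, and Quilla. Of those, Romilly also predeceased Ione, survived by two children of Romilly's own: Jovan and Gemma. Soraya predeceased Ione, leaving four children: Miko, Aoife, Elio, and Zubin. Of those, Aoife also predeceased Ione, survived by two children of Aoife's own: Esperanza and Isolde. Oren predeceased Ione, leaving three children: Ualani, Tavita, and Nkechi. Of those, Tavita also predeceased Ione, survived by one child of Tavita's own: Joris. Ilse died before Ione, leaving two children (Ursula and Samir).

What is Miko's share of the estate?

Miko receives ₹34,000.

Gabor takes two-fifths of ₹680,000 = ₹272,000. The remaining ₹408,000 passes to the descendants.
No child survives, so the initial division is made at the grandchildren's generation.
The descendants' portion (₹408,000) is divided into 12 shares of ₹34,000: Reuben, Quilla, Miko, Elio, Zubin, Ualani, Nkechi, Ursula, and Samir each take ₹34,000; Romilly's ₹34,000 share passes to Romilly's issue; Aoife's ₹34,000 share passes to Aoife's issue; Tavita's ₹34,000 share passes to Tavita's issue.
Romilly's share (₹34,000) is divided into 2 shares of ₹17,000: Jovan and Gemma each take ₹17,000.
Aoife's share (₹34,000) is divided into 2 shares of ₹17,000: Esperanza and Isolde each take ₹17,000.
Tavita's share (₹34,000) passes entirely to Joris.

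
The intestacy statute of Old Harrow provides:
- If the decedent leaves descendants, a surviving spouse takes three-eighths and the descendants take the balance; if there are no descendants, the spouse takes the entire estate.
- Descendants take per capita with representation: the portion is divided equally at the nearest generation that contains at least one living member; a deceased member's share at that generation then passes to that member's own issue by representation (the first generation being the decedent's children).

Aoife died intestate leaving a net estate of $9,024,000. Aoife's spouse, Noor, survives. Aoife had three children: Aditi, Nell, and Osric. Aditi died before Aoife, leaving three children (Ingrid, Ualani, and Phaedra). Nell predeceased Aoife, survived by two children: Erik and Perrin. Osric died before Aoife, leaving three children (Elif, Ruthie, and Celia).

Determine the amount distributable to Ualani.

Noor takes three-eighths of $9,024,000 = $3,384,000. The remaining $5,640,000 passes to the descendants.
No child survives, so the initial division is made at the grandchildren's generation.
The descendants' portion ($5,640,000) is divided into 8 shares of $705,000: Ingrid, Ualani, Phaedra, Erik, Perrin, Elif, Ruthie, and Celia each take $705,000.

Ualani receives $705,000.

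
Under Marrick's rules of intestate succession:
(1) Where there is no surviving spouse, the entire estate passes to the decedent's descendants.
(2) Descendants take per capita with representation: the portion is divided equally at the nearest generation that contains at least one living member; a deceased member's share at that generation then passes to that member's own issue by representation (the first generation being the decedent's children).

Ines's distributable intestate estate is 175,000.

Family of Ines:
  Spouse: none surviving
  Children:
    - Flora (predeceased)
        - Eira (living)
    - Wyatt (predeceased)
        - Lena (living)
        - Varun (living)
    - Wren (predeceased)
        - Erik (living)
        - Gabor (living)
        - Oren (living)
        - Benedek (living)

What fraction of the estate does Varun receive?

Varun receives 1/7 of the estate.

The entire 175,000 passes to the descendants.
No child survives, so the initial division is made at the grandchildren's generation.
That amount (175,000) is divided into 7 shares of 25,000: Eira, Lena, Varun, Erik, Gabor, Oren, and Benedek each take 25,000.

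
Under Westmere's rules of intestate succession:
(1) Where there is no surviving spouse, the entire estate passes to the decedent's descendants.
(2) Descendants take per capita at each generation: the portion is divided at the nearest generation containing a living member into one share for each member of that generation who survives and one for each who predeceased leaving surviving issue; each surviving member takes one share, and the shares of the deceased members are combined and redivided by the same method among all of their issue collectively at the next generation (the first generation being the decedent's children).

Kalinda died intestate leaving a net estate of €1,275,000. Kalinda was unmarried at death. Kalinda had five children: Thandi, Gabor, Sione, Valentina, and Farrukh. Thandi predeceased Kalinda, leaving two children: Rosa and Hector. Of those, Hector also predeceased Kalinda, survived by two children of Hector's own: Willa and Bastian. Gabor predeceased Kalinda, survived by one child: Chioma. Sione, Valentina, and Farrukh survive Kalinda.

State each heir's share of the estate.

Rosa: €170,000; Willa: €85,000; Bastian: €85,000; Chioma: €170,000; Sione: €255,000; Valentina: €255,000; Farrukh: €255,000

The entire €1,275,000 passes to the descendants.
That amount (€1,275,000) is divided at the children's generation into 5 shares of €255,000. Sione, Valentina, and Farrukh each take €255,000. The 2 shares of the deceased (Thandi and Gabor) are combined into a pool of €510,000.
That pool (€510,000) is divided at the grandchildren's generation into 3 shares of €170,000. Rosa and Chioma each take €170,000. The remaining share for the deceased Hector (€170,000) is carried to the next generation.
That pool (€170,000) is divided at the great-grandchildren's generation equally among Willa and Bastian: €85,000 each.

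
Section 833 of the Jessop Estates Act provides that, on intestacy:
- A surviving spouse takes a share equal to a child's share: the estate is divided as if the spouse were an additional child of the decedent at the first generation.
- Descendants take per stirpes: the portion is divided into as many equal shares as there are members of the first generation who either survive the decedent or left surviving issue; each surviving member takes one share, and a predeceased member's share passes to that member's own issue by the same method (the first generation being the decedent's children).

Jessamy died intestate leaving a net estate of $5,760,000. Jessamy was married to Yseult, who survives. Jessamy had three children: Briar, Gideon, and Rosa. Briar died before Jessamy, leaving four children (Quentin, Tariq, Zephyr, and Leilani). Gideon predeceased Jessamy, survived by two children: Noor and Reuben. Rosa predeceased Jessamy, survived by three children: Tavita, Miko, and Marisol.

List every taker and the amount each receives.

Yseult: $1,440,000; Quentin: $360,000; Tariq: $360,000; Zephyr: $360,000; Leilani: $360,000; Noor: $720,000; Reuben: $720,000; Tavita: $480,000; Miko: $480,000; Marisol: $480,000

The spouse counts as an additional share at the children's level, so there are 4 primary shares of $1,440,000. Yseult takes one such share ($1,440,000).
The children's combined portion ($4,320,000) is divided into 3 shares of $1,440,000: Briar's $1,440,000 share passes to Briar's issue; Gideon's $1,440,000 share passes to Gideon's issue; Rosa's $1,440,000 share passes to Rosa's issue.
Briar's share ($1,440,000) is divided into 4 shares of $360,000: Quentin, Tariq, Zephyr, and Leilani each take $360,000.
Gideon's share ($1,440,000) is divided into 2 shares of $720,000: Noor and Reuben each take $720,000.
Rosa's share ($1,440,000) is divided into 3 shares of $480,000: Tavita, Miko, and Marisol each take $480,000.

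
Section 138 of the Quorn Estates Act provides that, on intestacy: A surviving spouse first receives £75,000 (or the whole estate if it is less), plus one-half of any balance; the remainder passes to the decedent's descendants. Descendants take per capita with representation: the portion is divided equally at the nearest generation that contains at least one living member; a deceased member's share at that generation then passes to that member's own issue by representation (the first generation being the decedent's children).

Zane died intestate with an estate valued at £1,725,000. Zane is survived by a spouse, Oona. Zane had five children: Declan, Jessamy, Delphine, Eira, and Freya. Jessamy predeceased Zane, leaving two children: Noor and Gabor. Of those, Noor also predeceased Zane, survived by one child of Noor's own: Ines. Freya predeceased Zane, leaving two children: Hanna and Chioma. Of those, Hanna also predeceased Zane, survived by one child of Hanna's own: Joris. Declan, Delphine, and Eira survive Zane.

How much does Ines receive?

Oona first takes £75,000, leaving a balance of £1,650,000. Oona then takes one-half of the balance (£825,000), for a total of £900,000. The remaining £825,000 passes to the descendants.
The descendants' portion (£825,000) is divided into 5 shares of £165,000: Declan, Delphine, and Eira each take £165,000; Jessamy's £165,000 share passes to Jessamy's issue; Freya's £165,000 share passes to Freya's issue.
Jessamy's share (£165,000) is divided into 2 shares of £82,500: Gabor takes £82,500; Noor's £82,500 share passes to Noor's issue.
Noor's share (£82,500) passes entirely to Ines.
Freya's share (£165,000) is divided into 2 shares of £82,500: Chioma takes £82,500; Hanna's £82,500 share passes to Hanna's issue.
Hanna's share (£82,500) passes entirely to Joris.

Ines receives £82,500.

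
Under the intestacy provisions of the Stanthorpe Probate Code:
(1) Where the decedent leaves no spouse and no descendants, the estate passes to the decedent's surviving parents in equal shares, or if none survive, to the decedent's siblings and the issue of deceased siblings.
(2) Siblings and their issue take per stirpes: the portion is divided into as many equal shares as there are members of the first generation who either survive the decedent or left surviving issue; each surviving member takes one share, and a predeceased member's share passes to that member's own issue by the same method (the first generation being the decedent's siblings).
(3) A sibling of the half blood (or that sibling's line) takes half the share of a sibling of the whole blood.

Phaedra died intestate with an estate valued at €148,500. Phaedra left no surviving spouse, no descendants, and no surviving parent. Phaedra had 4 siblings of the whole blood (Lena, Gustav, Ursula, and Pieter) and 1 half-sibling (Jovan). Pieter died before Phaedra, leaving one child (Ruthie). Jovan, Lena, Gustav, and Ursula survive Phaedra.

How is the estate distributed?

The entire €148,500 passes to the siblings and their issue.
Counting each half-blood sibling's line as half a unit, there are 9/2 units in €148,500, so one unit is €33,000. Whole-blood lines (Lena, Gustav, Ursula, and Pieter) take €33,000 each; half-blood lines (Jovan) take €16,500 each.
Pieter's share (€33,000) passes entirely to Ruthie.

Jovan: €16,500; Lena: €33,000; Gustav: €33,000; Ursula: €33,000; Ruthie: €33,000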